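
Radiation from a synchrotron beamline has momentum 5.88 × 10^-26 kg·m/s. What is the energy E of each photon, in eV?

Take c = 2.99792458 × 10^8 m/s, 1 eV = 1.602176634 × 10^-19 J.
The photon relation is E = pc, giving E = 1.763 × 10^-17 J.
Converting to eV: E = 110.0 eV ≈ 110 eV.

110 eV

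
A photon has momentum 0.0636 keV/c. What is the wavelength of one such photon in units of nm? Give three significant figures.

19.5 nm

(h = 6.62607015e-34 J·s, c = 2.99792458e8 m/s, 1 eV = 1.602176634e-19 J.)
First convert: p = 0.0636 keV/c = 3.3990e-26 kg·m/s.
The photon relation is λ = h/p, giving λ = 1.949e-8 m.
Converting to nm: λ = 19.49 nm ≈ 19.5 nm.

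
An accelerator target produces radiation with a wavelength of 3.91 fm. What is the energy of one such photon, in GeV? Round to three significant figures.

0.317 GeV

Take h = 6.62607015e-34 J·s, c = 2.99792458e8 m/s, 1 eV = 1.602176634e-19 J.
In SI units: λ = 3.91 fm = 3.91e-15 m.
Since E = hc/λ for a photon, E = 5.080e-11 J.
Converting to GeV: E = 0.3171 GeV ≈ 0.317 GeV.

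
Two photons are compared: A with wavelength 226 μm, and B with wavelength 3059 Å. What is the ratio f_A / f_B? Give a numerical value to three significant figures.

f_A = 1.327e12 Hz (from wavelength = 226 μm, via f = c/λ).
f_B = 9.800e14 Hz (from wavelength = 3059 Å, via f = c/λ).
Ratio = 1.327e12 / 9.800e14 = 1.35e-3.

1.35e-3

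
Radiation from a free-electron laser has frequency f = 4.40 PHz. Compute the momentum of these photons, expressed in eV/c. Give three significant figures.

In SI units: f = 4.40 PHz = 4.40e15 Hz.
Apply p = hf/c: p = 9.725e-27 kg·m/s.
Converting to eV/c: p = 18.20 eV/c ≈ 18.2 eV/c.

18.2 eV/c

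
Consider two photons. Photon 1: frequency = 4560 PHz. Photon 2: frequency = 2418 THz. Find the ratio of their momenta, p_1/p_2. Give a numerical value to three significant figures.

p_1 = 1.008 × 10^-23 kg·m/s (from frequency = 4560 PHz, via p = hf/c).
p_2 = 5.344 × 10^-27 kg·m/s (from frequency = 2418 THz, via p = hf/c).
Ratio = 1.008 × 10^-23 / 5.344 × 10^-27 = 1890.

1890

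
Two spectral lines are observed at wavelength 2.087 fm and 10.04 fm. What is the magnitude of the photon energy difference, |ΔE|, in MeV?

Using E = hc/λ: E₁ = 9.5182 × 10^-11 J, E₂ = 1.9785 × 10^-11 J.
|ΔE| = |9.5182 × 10^-11 − 1.9785 × 10^-11| = 7.54 × 10^-11 J = 471 MeV.

471 MeV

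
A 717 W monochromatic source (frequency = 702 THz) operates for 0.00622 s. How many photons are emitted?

9.59·10^18 photons

Total energy: E_total = P·t = 717 × 0.00622 = 4.460 J.
Per-photon energy: E = 4.652·10^-19 J.
N = E_total / E_photon = 9.59·10^18.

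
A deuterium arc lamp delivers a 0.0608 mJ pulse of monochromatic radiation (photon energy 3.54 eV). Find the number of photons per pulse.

1.07e14 photons

Per-photon energy: E = 5.672e-19 J (from energy = 3.54 eV).
N = E_total / E_photon = 6.08e-5 J / 5.672e-19 J = 1.07e14.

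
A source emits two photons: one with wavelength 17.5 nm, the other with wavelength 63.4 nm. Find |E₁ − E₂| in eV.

51.3 eV

Using E = hc/λ: E₁ = 1.135·10^-17 J, E₂ = 3.133·10^-18 J.
|ΔE| = |1.135·10^-17 − 3.133·10^-18| = 8.22·10^-18 J = 51.3 eV.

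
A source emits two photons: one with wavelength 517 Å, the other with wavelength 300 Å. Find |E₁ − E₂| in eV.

17.3 eV

Using E = hc/λ: E₁ = 3.842e-18 J, E₂ = 6.621e-18 J.
|ΔE| = |3.842e-18 − 6.621e-18| = 2.78e-18 J = 17.3 eV.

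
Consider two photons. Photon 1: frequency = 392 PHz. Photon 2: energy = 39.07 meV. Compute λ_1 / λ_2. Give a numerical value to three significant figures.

2.41 × 10^-5

λ_1 = 7.648 × 10^-10 m (from frequency = 392 PHz, via λ = c/f).
λ_2 = 3.173 × 10^-5 m (from energy = 39.07 meV, via λ = hc/E).
Ratio = 7.648 × 10^-10 / 3.173 × 10^-5 = 2.41 × 10^-5.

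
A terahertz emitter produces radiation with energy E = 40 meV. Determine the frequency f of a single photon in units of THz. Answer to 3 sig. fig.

(h = 6.62607015·10^-34 J·s, 1 eV = 1.602176634·10^-19 J.)
In SI units: E = 40 meV = 6.4087·10^-21 J.
Apply f = E/h: f = 9.672·10^12 Hz.
Converting to THz: f = 9.672 THz ≈ 9.67 THz.

9.67 THz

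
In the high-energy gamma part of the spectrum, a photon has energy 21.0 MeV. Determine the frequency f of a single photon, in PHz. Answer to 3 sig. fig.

5.08·10^6 PHz

Take h = 6.62607015·10^-34 J·s, 1 eV = 1.602176634·10^-19 J.
In SI units: E = 21.0 MeV = 3.3646·10^-12 J.
The photon relation is f = E/h, giving f = 5.078·10^21 Hz.
Converting to PHz: f = 5.078·10^6 PHz ≈ 5.08·10^6 PHz.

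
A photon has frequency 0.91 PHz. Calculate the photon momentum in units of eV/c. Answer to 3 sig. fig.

Take h = 6.62607015·10^-34 J·s, c = 2.99792458·10^8 m/s, 1 eV = 1.602176634·10^-19 J.
First convert: f = 0.91 PHz = 9.1·10^14 Hz.
Since p = hf/c for a photon, p = 2.011·10^-27 kg·m/s.
Converting to eV/c: p = 3.763 eV/c ≈ 3.76 eV/c.

3.76 eV/c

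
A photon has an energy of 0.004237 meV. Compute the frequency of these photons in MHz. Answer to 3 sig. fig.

1020 MHz

Use h = 6.62607015e-34 J·s, 1 eV = 1.602176634e-19 J.
In SI units: E = 0.004237 meV = 6.7884e-25 J.
Apply f = E/h: f = 1.025e9 Hz.
Converting to MHz: f = 1025 MHz ≈ 1020 MHz.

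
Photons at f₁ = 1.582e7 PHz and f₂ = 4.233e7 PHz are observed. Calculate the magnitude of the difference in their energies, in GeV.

Using E = hf: E₁ = 1.0482e-11 J, E₂ = 2.8048e-11 J.
|ΔE| = |1.0482e-11 − 2.8048e-11| = 1.76e-11 J = 0.110 GeV.

0.110 GeV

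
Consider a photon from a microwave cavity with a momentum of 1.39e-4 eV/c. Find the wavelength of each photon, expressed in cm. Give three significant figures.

(h = 6.62607015e-34 J·s, c = 2.99792458e8 m/s, 1 eV = 1.602176634e-19 J.)
Convert to SI: p = 1.39e-4 eV/c = 7.4286e-32 kg·m/s.
The photon relation is λ = h/p, giving λ = 0.008920 m.
Converting to cm: λ = 0.8920 cm ≈ 0.892 cm.

0.892 cm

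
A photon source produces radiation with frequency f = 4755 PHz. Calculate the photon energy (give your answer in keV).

19.7 keV

(h = 6.62607015 × 10^-34 J·s, 1 eV = 1.602176634 × 10^-19 J.)
Convert to SI: f = 4755 PHz = 4.755 × 10^18 Hz.
Since E = hf for a photon, E = 3.151 × 10^-15 J.
Converting to keV: E = 19.67 keV ≈ 19.7 keV.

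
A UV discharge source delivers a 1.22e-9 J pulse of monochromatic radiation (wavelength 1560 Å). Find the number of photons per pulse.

Per-photon energy: E = 1.273e-18 J (from wavelength = 1560 Å).
N = E_total / E_photon = 1.22e-9 J / 1.273e-18 J = 9.58e8.

9.58e8 photons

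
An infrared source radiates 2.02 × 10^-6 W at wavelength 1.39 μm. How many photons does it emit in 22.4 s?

Total energy: E_total = P·t = 2.02 × 10^-6 × 22.4 = 4.525 × 10^-5 J.
Per-photon energy: E = 1.429 × 10^-19 J.
N = E_total / E_photon = 3.17 × 10^14.

3.17 × 10^14 photons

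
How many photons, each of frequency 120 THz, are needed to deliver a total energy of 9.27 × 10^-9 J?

Per-photon energy: E = 7.951 × 10^-20 J (from frequency = 120 THz).
N = E_total / E_photon = 9.27 × 10^-9 J / 7.951 × 10^-20 J = 1.17 × 10^11.

1.17 × 10^11 photons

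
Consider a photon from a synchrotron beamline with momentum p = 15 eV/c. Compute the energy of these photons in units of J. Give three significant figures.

2.40e-18 J

First convert: p = 15 eV/c = 8.0164e-27 kg·m/s.
For a photon E = pc, so E = 2.403e-18 J.
So E ≈ 2.40e-18 J.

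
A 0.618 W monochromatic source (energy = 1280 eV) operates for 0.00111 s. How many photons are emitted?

Total energy: E_total = P·t = 0.618 × 0.00111 = 6.860e-4 J.
Per-photon energy: E = 2.051e-16 J.
N = E_total / E_photon = 3.34e12.

3.34e12 photons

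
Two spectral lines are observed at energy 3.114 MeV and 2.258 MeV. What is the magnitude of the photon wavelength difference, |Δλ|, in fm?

151 fm

Using λ = hc/E: λ₁ = 3.9815e-13 m, λ₂ = 5.4909e-13 m.
|Δλ| = |3.9815e-13 − 5.4909e-13| = 1.51e-13 m = 151 fm.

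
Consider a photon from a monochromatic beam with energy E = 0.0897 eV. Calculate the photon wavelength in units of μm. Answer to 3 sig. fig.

13.8 μm

In SI units: E = 0.0897 eV = 1.4372 × 10^-20 J.
For a photon λ = hc/E, so λ = 1.382 × 10^-5 m.
Converting to μm: λ = 13.82 μm ≈ 13.8 μm.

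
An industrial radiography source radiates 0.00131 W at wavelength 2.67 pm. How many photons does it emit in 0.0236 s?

4.16e8 photons

Total energy: E_total = P·t = 0.00131 × 0.0236 = 3.092e-5 J.
Per-photon energy: E = 7.440e-14 J.
N = E_total / E_photon = 4.16e8.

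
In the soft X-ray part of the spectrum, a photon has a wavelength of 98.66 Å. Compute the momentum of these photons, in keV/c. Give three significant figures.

First convert: λ = 98.66 Å = 9.866 × 10^-9 m.
For a photon p = h/λ, so p = 6.716 × 10^-26 kg·m/s.
Converting to keV/c: p = 0.1257 keV/c ≈ 0.126 keV/c.

0.126 keV/c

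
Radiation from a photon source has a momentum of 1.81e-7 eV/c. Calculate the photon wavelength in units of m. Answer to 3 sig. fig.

6.85 m

Take h = 6.62607015e-34 J·s, c = 2.99792458e8 m/s, 1 eV = 1.602176634e-19 J.
In SI units: p = 1.81e-7 eV/c = 9.6732e-35 kg·m/s.
For a photon λ = h/p, so λ = 6.850 m.
So λ ≈ 6.85 m.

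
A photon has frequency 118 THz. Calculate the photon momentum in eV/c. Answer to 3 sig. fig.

0.488 eV/c

First convert: f = 118 THz = 1.18·10^14 Hz.
Apply p = hf/c: p = 2.608·10^-28 kg·m/s.
Converting to eV/c: p = 0.4880 eV/c ≈ 0.488 eV/c.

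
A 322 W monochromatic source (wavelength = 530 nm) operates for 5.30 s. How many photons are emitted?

Total energy: E_total = P·t = 322 × 5.30 = 1707 J.
Per-photon energy: E = 3.748·10^-19 J.
N = E_total / E_photon = 4.55·10^21.

4.55·10^21 photons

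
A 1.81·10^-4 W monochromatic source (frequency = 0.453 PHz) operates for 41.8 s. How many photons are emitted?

2.52·10^16 photons

Total energy: E_total = P·t = 1.81·10^-4 × 41.8 = 0.007566 J.
Per-photon energy: E = 3.002·10^-19 J.
N = E_total / E_photon = 2.52·10^16.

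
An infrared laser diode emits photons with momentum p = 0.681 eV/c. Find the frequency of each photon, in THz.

165 THz

Take h = 6.62607015 × 10^-34 J·s, c = 2.99792458 × 10^8 m/s, 1 eV = 1.602176634 × 10^-19 J.
Convert to SI: p = 0.681 eV/c = 3.6395 × 10^-28 kg·m/s.
The photon relation is f = pc/h, giving f = 1.647 × 10^14 Hz.
Converting to THz: f = 164.7 THz ≈ 165 THz.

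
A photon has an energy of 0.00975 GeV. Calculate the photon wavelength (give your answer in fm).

127 fm

In SI units: E = 0.00975 GeV = 1.5621 × 10^-12 J.
The photon relation is λ = hc/E, giving λ = 1.272 × 10^-13 m.
Converting to fm: λ = 127.2 fm ≈ 127 fm.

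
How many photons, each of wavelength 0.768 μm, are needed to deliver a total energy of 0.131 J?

Per-photon energy: E = 2.587e-19 J (from wavelength = 0.768 μm).
N = E_total / E_photon = 0.131 J / 2.587e-19 J = 5.06e17.

5.06e17 photons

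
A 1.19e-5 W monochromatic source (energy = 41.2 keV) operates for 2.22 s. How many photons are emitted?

4.00e9 photons

Total energy: E_total = P·t = 1.19e-5 × 2.22 = 2.642e-5 J.
Per-photon energy: E = 6.601e-15 J.
N = E_total / E_photon = 4.00e9.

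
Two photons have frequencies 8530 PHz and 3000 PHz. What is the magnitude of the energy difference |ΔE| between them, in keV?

Using E = hf: E₁ = 5.652 × 10^-15 J, E₂ = 1.988 × 10^-15 J.
|ΔE| = |5.652 × 10^-15 − 1.988 × 10^-15| = 3.66 × 10^-15 J = 22.9 keV.

22.9 keV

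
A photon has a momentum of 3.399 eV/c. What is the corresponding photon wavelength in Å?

First convert: p = 3.399 eV/c = 1.8165e-27 kg·m/s.
For a photon λ = h/p, so λ = 3.648e-7 m.
Converting to Å: λ = 3648 Å ≈ 3650 Å.

3650 Å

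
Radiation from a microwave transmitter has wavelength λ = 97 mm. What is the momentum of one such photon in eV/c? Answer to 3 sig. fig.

1.28e-5 eV/c

Use h = 6.62607015e-34 J·s, c = 2.99792458e8 m/s, 1 eV = 1.602176634e-19 J.
In SI units: λ = 97 mm = 0.097 m.
Apply p = h/λ: p = 6.831e-33 kg·m/s.
Converting to eV/c: p = 1.278e-5 eV/c ≈ 1.28e-5 eV/c.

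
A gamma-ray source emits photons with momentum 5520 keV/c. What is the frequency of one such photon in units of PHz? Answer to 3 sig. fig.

1.33e6 PHz

Convert to SI: p = 5520 keV/c = 2.9500e-21 kg·m/s.
Since f = pc/h for a photon, f = 1.335e21 Hz.
Converting to PHz: f = 1.335e6 PHz ≈ 1.33e6 PHz.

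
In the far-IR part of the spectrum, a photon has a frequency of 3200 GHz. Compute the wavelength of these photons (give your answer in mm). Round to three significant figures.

Use c = 2.99792458 × 10^8 m/s.
Convert to SI: f = 3200 GHz = 3.2 × 10^12 Hz.
The photon relation is λ = c/f, giving λ = 9.369 × 10^-5 m.
Converting to mm: λ = 0.09369 mm ≈ 0.0937 mm.

0.0937 mm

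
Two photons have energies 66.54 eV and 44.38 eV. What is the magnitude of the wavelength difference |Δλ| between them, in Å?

93.0 Å

Using λ = hc/E: λ₁ = 1.8633e-8 m, λ₂ = 2.7937e-8 m.
|Δλ| = |1.8633e-8 − 2.7937e-8| = 9.30e-9 m = 93.0 Å.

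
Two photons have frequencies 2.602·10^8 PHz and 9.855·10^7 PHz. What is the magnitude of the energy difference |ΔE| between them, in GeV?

0.669 GeV

Using E = hf: E₁ = 1.7241·10^-10 J, E₂ = 6.5300·10^-11 J.
|ΔE| = |1.7241·10^-10 − 6.5300·10^-11| = 1.07·10^-10 J = 0.669 GeV.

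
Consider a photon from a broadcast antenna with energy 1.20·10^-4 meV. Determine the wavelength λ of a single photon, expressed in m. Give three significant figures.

Take h = 6.62607015·10^-34 J·s, c = 2.99792458·10^8 m/s, 1 eV = 1.602176634·10^-19 J.
Convert to SI: E = 1.20·10^-4 meV = 1.9226·10^-26 J.
Apply λ = hc/E: λ = 10.33 m.
So λ ≈ 10.3 m.

10.3 m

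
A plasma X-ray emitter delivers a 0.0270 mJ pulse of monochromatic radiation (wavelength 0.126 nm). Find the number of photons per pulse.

Per-photon energy: E = 1.577e-15 J (from wavelength = 0.126 nm).
N = E_total / E_photon = 2.70e-5 J / 1.577e-15 J = 1.71e10.

1.71e10 photons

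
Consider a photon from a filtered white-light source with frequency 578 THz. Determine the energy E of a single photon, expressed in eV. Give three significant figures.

Use h = 6.62607015·10^-34 J·s, 1 eV = 1.602176634·10^-19 J.
Convert to SI: f = 578 THz = 5.78·10^14 Hz.
Apply E = hf: E = 3.830·10^-19 J.
Converting to eV: E = 2.390 eV ≈ 2.39 eV.

2.39 eV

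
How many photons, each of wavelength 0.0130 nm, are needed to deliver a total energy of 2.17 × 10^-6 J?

1.42 × 10^8 photons

Per-photon energy: E = 1.528 × 10^-14 J (from wavelength = 0.0130 nm).
N = E_total / E_photon = 2.17 × 10^-6 J / 1.528 × 10^-14 J = 1.42 × 10^8.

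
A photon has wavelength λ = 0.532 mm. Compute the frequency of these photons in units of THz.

0.564 THz

Convert to SI: λ = 0.532 mm = 5.32 × 10^-4 m.
For a photon f = c/λ, so f = 5.635 × 10^11 Hz.
Converting to THz: f = 0.5635 THz ≈ 0.564 THz.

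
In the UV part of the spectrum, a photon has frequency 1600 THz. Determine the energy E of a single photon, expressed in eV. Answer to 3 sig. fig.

Convert to SI: f = 1600 THz = 1.6 × 10^15 Hz.
The photon relation is E = hf, giving E = 1.060 × 10^-18 J.
Converting to eV: E = 6.617 eV ≈ 6.62 eV.

6.62 eV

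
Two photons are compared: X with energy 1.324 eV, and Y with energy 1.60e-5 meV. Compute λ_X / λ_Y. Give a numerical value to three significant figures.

1.21e-8

λ_X = 9.364e-7 m (from energy = 1.324 eV, via λ = hc/E).
λ_Y = 77.49 m (from energy = 1.60e-5 meV, via λ = hc/E).
Ratio = 9.364e-7 / 77.49 = 1.21e-8.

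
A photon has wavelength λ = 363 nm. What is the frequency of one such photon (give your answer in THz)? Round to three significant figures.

Take c = 2.99792458e8 m/s.
Convert to SI: λ = 363 nm = 3.63e-7 m.
The photon relation is f = c/λ, giving f = 8.259e14 Hz.
Converting to THz: f = 825.9 THz ≈ 826 THz.

826 THz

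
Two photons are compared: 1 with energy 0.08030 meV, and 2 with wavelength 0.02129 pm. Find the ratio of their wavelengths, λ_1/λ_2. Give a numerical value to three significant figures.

7.25·10^11

λ_1 = 0.01544 m (from energy = 0.08030 meV, via λ = hc/E).
λ_2 = 2.129·10^-14 m (from wavelength = 0.02129 pm, via λ given directly).
Ratio = 0.01544 / 2.129·10^-14 = 7.25·10^11.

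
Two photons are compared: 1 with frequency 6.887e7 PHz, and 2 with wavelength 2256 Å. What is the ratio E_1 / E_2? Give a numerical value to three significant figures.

5.18e7

E_1 = 4.563e-11 J (from frequency = 6.887e7 PHz, via E = hf).
E_2 = 8.805e-19 J (from wavelength = 2256 Å, via E = hc/λ).
Ratio = 4.563e-11 / 8.805e-19 = 5.18e7.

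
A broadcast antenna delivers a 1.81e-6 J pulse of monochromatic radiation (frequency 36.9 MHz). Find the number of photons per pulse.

7.40e19 photons

Per-photon energy: E = 2.445e-26 J (from frequency = 36.9 MHz).
N = E_total / E_photon = 1.81e-6 J / 2.445e-26 J = 7.40e19.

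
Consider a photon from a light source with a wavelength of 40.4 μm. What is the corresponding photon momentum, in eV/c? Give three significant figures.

0.0307 eV/c

In SI units: λ = 40.4 μm = 4.04 × 10^-5 m.
The photon relation is p = h/λ, giving p = 1.640 × 10^-29 kg·m/s.
Converting to eV/c: p = 0.03069 eV/c ≈ 0.0307 eV/c.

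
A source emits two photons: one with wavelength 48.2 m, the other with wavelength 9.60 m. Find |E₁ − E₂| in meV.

1.03e-4 meV

Using E = hc/λ: E₁ = 4.121e-27 J, E₂ = 2.069e-26 J.
|ΔE| = |4.121e-27 − 2.069e-26| = 1.66e-26 J = 1.03e-4 meV.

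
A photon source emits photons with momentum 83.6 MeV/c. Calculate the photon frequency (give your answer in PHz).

Use h = 6.62607015 × 10^-34 J·s, c = 2.99792458 × 10^8 m/s, 1 eV = 1.602176634 × 10^-19 J.
First convert: p = 83.6 MeV/c = 4.4678 × 10^-20 kg·m/s.
Apply f = pc/h: f = 2.021 × 10^22 Hz.
Converting to PHz: f = 2.021 × 10^7 PHz ≈ 2.02 × 10^7 PHz.

2.02 × 10^7 PHz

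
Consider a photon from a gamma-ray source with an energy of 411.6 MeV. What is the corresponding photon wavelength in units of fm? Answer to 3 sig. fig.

Convert to SI: E = 411.6 MeV = 6.5946 × 10^-11 J.
The photon relation is λ = hc/E, giving λ = 3.012 × 10^-15 m.
Converting to fm: λ = 3.012 fm ≈ 3.01 fm.

3.01 fm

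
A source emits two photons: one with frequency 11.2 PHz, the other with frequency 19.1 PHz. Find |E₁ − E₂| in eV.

32.7 eV

Using E = hf: E₁ = 7.421 × 10^-18 J, E₂ = 1.266 × 10^-17 J.
|ΔE| = |7.421 × 10^-18 − 1.266 × 10^-17| = 5.23 × 10^-18 J = 32.7 eV.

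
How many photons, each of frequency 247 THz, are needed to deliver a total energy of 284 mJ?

1.74 × 10^18 photons

Per-photon energy: E = 1.637 × 10^-19 J (from frequency = 247 THz).
N = E_total / E_photon = 0.284 J / 1.637 × 10^-19 J = 1.74 × 10^18.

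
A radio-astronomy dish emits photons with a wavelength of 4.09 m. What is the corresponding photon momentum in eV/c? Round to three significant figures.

Take h = 6.62607015 × 10^-34 J·s, c = 2.99792458 × 10^8 m/s, 1 eV = 1.602176634 × 10^-19 J.
Since p = h/λ for a photon, p = 1.620 × 10^-34 kg·m/s.
Converting to eV/c: p = 3.031 × 10^-7 eV/c ≈ 3.03 × 10^-7 eV/c.

3.03 × 10^-7 eV/c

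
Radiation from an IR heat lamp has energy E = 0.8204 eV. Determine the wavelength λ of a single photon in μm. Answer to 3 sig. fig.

1.51 μm

Take h = 6.62607015e-34 J·s, c = 2.99792458e8 m/s, 1 eV = 1.602176634e-19 J.
First convert: E = 0.8204 eV = 1.3144e-19 J.
For a photon λ = hc/E, so λ = 1.511e-6 m.
Converting to μm: λ = 1.511 μm ≈ 1.51 μm.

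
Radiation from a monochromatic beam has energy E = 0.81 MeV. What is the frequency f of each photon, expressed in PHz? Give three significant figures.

Take h = 6.62607015 × 10^-34 J·s, 1 eV = 1.602176634 × 10^-19 J.
In SI units: E = 0.81 MeV = 1.2978 × 10^-13 J.
For a photon f = E/h, so f = 1.959 × 10^20 Hz.
Converting to PHz: f = 195900 PHz ≈ 1.96 × 10^5 PHz.

1.96 × 10^5 PHz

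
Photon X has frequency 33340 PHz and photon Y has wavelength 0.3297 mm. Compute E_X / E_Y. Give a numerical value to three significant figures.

3.67 × 10^7

E_X = 2.209 × 10^-14 J (from frequency = 33340 PHz, via E = hf).
E_Y = 6.025 × 10^-22 J (from wavelength = 0.3297 mm, via E = hc/λ).
Ratio = 2.209 × 10^-14 / 6.025 × 10^-22 = 3.67 × 10^7.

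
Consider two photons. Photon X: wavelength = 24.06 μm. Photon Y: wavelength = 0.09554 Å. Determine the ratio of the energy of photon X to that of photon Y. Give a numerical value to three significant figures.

3.97 × 10^-7

E_X = 8.256 × 10^-21 J (from wavelength = 24.06 μm, via E = hc/λ).
E_Y = 2.079 × 10^-14 J (from wavelength = 0.09554 Å, via E = hc/λ).
Ratio = 8.256 × 10^-21 / 2.079 × 10^-14 = 3.97 × 10^-7.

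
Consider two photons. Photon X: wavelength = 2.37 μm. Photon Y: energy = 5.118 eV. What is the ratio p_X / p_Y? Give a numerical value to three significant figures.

p_X = 2.796e-28 kg·m/s (from wavelength = 2.37 μm, via p = h/λ).
p_Y = 2.735e-27 kg·m/s (from energy = 5.118 eV, via p = E/c).
Ratio = 2.796e-28 / 2.735e-27 = 0.102.

0.102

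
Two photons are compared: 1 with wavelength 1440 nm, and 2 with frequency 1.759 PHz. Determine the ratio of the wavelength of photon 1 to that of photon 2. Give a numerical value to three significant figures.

λ_1 = 1.440e-6 m (from wavelength = 1440 nm, via λ given directly).
λ_2 = 1.704e-7 m (from frequency = 1.759 PHz, via λ = c/f).
Ratio = 1.440e-6 / 1.704e-7 = 8.45.

8.45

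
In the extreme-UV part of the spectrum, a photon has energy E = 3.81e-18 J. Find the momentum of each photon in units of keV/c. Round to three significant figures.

Take c = 2.99792458e8 m/s, 1 eV = 1.602176634e-19 J.
Since p = E/c for a photon, p = 1.271e-26 kg·m/s.
Converting to keV/c: p = 0.02378 keV/c ≈ 0.0238 keV/c.

0.0238 keV/c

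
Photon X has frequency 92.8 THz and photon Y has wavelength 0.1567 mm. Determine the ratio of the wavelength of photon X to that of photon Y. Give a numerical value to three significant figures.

λ_X = 3.231·10^-6 m (from frequency = 92.8 THz, via λ = c/f).
λ_Y = 1.567·10^-4 m (from wavelength = 0.1567 mm, via λ given directly).
Ratio = 3.231·10^-6 / 1.567·10^-4 = 0.0206.

0.0206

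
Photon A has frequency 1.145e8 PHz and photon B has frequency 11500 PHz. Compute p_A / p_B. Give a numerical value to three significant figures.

9960

p_A = 2.531e-19 kg·m/s (from frequency = 1.145e8 PHz, via p = hf/c).
p_B = 2.542e-23 kg·m/s (from frequency = 11500 PHz, via p = hf/c).
Ratio = 2.531e-19 / 2.542e-23 = 9960.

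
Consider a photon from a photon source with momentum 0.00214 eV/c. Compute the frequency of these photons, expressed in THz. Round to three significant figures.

Take h = 6.62607015e-34 J·s, c = 2.99792458e8 m/s, 1 eV = 1.602176634e-19 J.
First convert: p = 0.00214 eV/c = 1.1437e-30 kg·m/s.
Since f = pc/h for a photon, f = 5.174e11 Hz.
Converting to THz: f = 0.5174 THz ≈ 0.517 THz.

0.517 THz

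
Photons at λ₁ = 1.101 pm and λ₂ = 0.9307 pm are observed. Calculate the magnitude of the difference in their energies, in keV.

Using E = hc/λ: E₁ = 1.8042e-13 J, E₂ = 2.1344e-13 J.
|ΔE| = |1.8042e-13 − 2.1344e-13| = 3.30e-14 J = 206 keV.

206 keV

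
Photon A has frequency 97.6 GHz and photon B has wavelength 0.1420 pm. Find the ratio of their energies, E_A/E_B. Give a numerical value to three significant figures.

4.62·10^-11

E_A = 6.467·10^-23 J (from frequency = 97.6 GHz, via E = hf).
E_B = 1.399·10^-12 J (from wavelength = 0.1420 pm, via E = hc/λ).
Ratio = 6.467·10^-23 / 1.399·10^-12 = 4.62·10^-11.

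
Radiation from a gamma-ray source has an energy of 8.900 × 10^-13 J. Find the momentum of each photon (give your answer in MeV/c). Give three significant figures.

Take c = 2.99792458 × 10^8 m/s, 1 eV = 1.602176634 × 10^-19 J.
Since p = E/c for a photon, p = 2.969 × 10^-21 kg·m/s.
Converting to MeV/c: p = 5.555 MeV/c ≈ 5.55 MeV/c.

5.55 MeV/c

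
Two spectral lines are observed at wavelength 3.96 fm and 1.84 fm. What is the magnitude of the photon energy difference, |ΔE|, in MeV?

Using E = hc/λ: E₁ = 5.016·10^-11 J, E₂ = 1.080·10^-10 J.
|ΔE| = |5.016·10^-11 − 1.080·10^-10| = 5.78·10^-11 J = 361 MeV.

361 MeV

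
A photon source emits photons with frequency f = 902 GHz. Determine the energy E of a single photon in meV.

3.73 meV

(h = 6.62607015e-34 J·s, 1 eV = 1.602176634e-19 J.)
First convert: f = 902 GHz = 9.02e11 Hz.
For a photon E = hf, so E = 5.977e-22 J.
Converting to meV: E = 3.730 meV ≈ 3.73 meV.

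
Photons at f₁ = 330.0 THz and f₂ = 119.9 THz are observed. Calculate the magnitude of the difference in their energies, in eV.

0.869 eV

Using E = hf: E₁ = 2.1866e-19 J, E₂ = 7.9447e-20 J.
|ΔE| = |2.1866e-19 − 7.9447e-20| = 1.39e-19 J = 0.869 eV.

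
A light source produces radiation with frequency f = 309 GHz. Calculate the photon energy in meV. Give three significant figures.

Use h = 6.62607015·10^-34 J·s, 1 eV = 1.602176634·10^-19 J.
First convert: f = 309 GHz = 3.09·10^11 Hz.
The photon relation is E = hf, giving E = 2.047·10^-22 J.
Converting to meV: E = 1.278 meV ≈ 1.28 meV.

1.28 meV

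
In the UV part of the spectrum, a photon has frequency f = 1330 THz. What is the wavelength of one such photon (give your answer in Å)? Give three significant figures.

Convert to SI: f = 1330 THz = 1.33·10^15 Hz.
Since λ = c/f for a photon, λ = 2.254·10^-7 m.
Converting to Å: λ = 2254 Å ≈ 2250 Å.

2250 Å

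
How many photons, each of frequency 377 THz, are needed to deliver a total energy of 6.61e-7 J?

Per-photon energy: E = 2.498e-19 J (from frequency = 377 THz).
N = E_total / E_photon = 6.61e-7 J / 2.498e-19 J = 2.65e12.

2.65e12 photons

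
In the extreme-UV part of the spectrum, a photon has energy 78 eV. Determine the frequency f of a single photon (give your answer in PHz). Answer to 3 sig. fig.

18.9 PHz

In SI units: E = 78 eV = 1.2497e-17 J.
Since f = E/h for a photon, f = 1.886e16 Hz.
Converting to PHz: f = 18.86 PHz ≈ 18.9 PHz.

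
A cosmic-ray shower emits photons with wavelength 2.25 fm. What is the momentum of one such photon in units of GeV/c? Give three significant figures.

0.551 GeV/c

Take h = 6.62607015·10^-34 J·s, c = 2.99792458·10^8 m/s, 1 eV = 1.602176634·10^-19 J.
First convert: λ = 2.25 fm = 2.25·10^-15 m.
For a photon p = h/λ, so p = 2.945·10^-19 kg·m/s.
Converting to GeV/c: p = 0.5510 GeV/c ≈ 0.551 GeV/c.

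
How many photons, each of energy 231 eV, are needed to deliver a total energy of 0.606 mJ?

Per-photon energy: E = 3.701 × 10^-17 J (from energy = 231 eV).
N = E_total / E_photon = 6.06 × 10^-4 J / 3.701 × 10^-17 J = 1.64 × 10^13.

1.64 × 10^13 photons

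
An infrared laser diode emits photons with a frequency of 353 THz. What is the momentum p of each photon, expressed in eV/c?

(h = 6.62607015·10^-34 J·s, c = 2.99792458·10^8 m/s, 1 eV = 1.602176634·10^-19 J.)
In SI units: f = 353 THz = 3.53·10^14 Hz.
For a photon p = hf/c, so p = 7.802·10^-28 kg·m/s.
Converting to eV/c: p = 1.460 eV/c ≈ 1.46 eV/c.

1.46 eV/c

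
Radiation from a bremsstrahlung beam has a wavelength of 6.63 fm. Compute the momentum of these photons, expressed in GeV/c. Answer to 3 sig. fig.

0.187 GeV/c

Convert to SI: λ = 6.63 fm = 6.63e-15 m.
The photon relation is p = h/λ, giving p = 9.994e-20 kg·m/s.
Converting to GeV/c: p = 0.1870 GeV/c ≈ 0.187 GeV/c.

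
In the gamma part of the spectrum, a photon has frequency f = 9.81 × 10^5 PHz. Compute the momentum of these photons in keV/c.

4060 keV/c

Use h = 6.62607015 × 10^-34 J·s, c = 2.99792458 × 10^8 m/s, 1 eV = 1.602176634 × 10^-19 J.
Convert to SI: f = 9.81 × 10^5 PHz = 9.81 × 10^20 Hz.
The photon relation is p = hf/c, giving p = 2.168 × 10^-21 kg·m/s.
Converting to keV/c: p = 4057 keV/c ≈ 4060 keV/c.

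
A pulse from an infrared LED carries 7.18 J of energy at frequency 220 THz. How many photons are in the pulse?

4.93 × 10^19 photons

Per-photon energy: E = 1.458 × 10^-19 J (from frequency = 220 THz).
N = E_total / E_photon = 7.18 J / 1.458 × 10^-19 J = 4.93 × 10^19.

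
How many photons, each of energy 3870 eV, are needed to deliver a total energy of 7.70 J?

Per-photon energy: E = 6.200 × 10^-16 J (from energy = 3870 eV).
N = E_total / E_photon = 7.70 J / 6.200 × 10^-16 J = 1.24 × 10^16.

1.24 × 10^16 photons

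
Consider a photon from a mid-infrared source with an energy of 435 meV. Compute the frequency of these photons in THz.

In SI units: E = 435 meV = 6.9695e-20 J.
The photon relation is f = E/h, giving f = 1.052e14 Hz.
Converting to THz: f = 105.2 THz ≈ 105 THz.

105 THz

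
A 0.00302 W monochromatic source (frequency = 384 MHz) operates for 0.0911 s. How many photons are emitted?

1.08 × 10^21 photons

Total energy: E_total = P·t = 0.00302 × 0.0911 = 2.751 × 10^-4 J.
Per-photon energy: E = 2.544 × 10^-25 J.
N = E_total / E_photon = 1.08 × 10^21.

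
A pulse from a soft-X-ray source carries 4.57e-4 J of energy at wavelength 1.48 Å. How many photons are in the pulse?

3.40e11 photons

Per-photon energy: E = 1.342e-15 J (from wavelength = 1.48 Å).
N = E_total / E_photon = 4.57e-4 J / 1.342e-15 J = 3.40e11.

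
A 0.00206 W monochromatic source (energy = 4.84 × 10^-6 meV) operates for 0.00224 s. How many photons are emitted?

5.95 × 10^21 photons

Total energy: E_total = P·t = 0.00206 × 0.00224 = 4.614 × 10^-6 J.
Per-photon energy: E = 7.755 × 10^-28 J.
N = E_total / E_photon = 5.95 × 10^21.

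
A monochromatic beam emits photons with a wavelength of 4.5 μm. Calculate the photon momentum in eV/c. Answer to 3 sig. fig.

0.276 eV/c

Convert to SI: λ = 4.5 μm = 4.5·10^-6 m.
For a photon p = h/λ, so p = 1.472·10^-28 kg·m/s.
Converting to eV/c: p = 0.2755 eV/c ≈ 0.276 eV/c.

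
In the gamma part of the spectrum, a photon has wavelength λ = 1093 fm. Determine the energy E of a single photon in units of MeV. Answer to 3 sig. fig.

1.13 MeV

Use h = 6.62607015e-34 J·s, c = 2.99792458e8 m/s, 1 eV = 1.602176634e-19 J.
In SI units: λ = 1093 fm = 1.093e-12 m.
The photon relation is E = hc/λ, giving E = 1.817e-13 J.
Converting to MeV: E = 1.134 MeV ≈ 1.13 MeV.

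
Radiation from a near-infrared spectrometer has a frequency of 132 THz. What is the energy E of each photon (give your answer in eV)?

(h = 6.62607015·10^-34 J·s, 1 eV = 1.602176634·10^-19 J.)
In SI units: f = 132 THz = 1.32·10^14 Hz.
For a photon E = hf, so E = 8.746·10^-20 J.
Converting to eV: E = 0.5459 eV ≈ 0.546 eV.

0.546 eV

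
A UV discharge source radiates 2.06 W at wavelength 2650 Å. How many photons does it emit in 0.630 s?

Total energy: E_total = P·t = 2.06 × 0.630 = 1.298 J.
Per-photon energy: E = 7.496e-19 J.
N = E_total / E_photon = 1.73e18.

1.73e18 photons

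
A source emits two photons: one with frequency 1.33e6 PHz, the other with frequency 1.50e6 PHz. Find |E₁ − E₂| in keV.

Using E = hf: E₁ = 8.813e-13 J, E₂ = 9.939e-13 J.
|ΔE| = |8.813e-13 − 9.939e-13| = 1.13e-13 J = 703 keV.

703 keV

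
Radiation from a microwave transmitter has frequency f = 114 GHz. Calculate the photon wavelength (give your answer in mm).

First convert: f = 114 GHz = 1.14e11 Hz.
For a photon λ = c/f, so λ = 0.002630 m.
Converting to mm: λ = 2.630 mm ≈ 2.63 mm.

2.63 mm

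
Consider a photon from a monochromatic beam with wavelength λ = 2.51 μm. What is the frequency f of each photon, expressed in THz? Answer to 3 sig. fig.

119 THz

Take c = 2.99792458e8 m/s.
First convert: λ = 2.51 μm = 2.51e-6 m.
Apply f = c/λ: f = 1.194e14 Hz.
Converting to THz: f = 119.4 THz ≈ 119 THz.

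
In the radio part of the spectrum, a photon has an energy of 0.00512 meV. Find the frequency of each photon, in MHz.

Use h = 6.62607015·10^-34 J·s, 1 eV = 1.602176634·10^-19 J.
In SI units: E = 0.00512 meV = 8.2031·10^-25 J.
Since f = E/h for a photon, f = 1.238·10^9 Hz.
Converting to MHz: f = 1238 MHz ≈ 1240 MHz.

1240 MHz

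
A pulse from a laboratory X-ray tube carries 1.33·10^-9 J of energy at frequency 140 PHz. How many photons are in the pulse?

Per-photon energy: E = 9.276·10^-17 J (from frequency = 140 PHz).
N = E_total / E_photon = 1.33·10^-9 J / 9.276·10^-17 J = 1.43·10^7.

1.43·10^7 photons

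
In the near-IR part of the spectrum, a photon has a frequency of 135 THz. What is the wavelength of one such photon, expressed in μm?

Use c = 2.99792458 × 10^8 m/s.
Convert to SI: f = 135 THz = 1.35 × 10^14 Hz.
For a photon λ = c/f, so λ = 2.221 × 10^-6 m.
Converting to μm: λ = 2.221 μm ≈ 2.22 μm.

2.22 μm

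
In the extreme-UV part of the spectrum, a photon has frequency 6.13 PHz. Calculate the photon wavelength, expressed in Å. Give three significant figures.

489 Å

Use c = 2.99792458 × 10^8 m/s.
In SI units: f = 6.13 PHz = 6.13 × 10^15 Hz.
The photon relation is λ = c/f, giving λ = 4.891 × 10^-8 m.
Converting to Å: λ = 489.1 Å ≈ 489 Å.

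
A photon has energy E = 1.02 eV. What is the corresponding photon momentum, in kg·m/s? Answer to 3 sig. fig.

Use c = 2.99792458 × 10^8 m/s, 1 eV = 1.602176634 × 10^-19 J.
First convert: E = 1.02 eV = 1.6342 × 10^-19 J.
For a photon p = E/c, so p = 5.451 × 10^-28 kg·m/s.
So p ≈ 5.45 × 10^-28 kg·m/s.

5.45 × 10^-28 kg·m/s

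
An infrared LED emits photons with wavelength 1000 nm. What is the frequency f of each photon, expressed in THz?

300 THz

Use c = 2.99792458 × 10^8 m/s.
Convert to SI: λ = 1000 nm = 1.00 × 10^-6 m.
The photon relation is f = c/λ, giving f = 2.998 × 10^14 Hz.
Converting to THz: f = 299.8 THz ≈ 300 THz.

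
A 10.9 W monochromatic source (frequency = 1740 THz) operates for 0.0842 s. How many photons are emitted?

Total energy: E_total = P·t = 10.9 × 0.0842 = 0.9178 J.
Per-photon energy: E = 1.153e-18 J.
N = E_total / E_photon = 7.96e17.

7.96e17 photons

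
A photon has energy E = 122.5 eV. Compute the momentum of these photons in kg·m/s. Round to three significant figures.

6.55e-26 kg·m/s

Take c = 2.99792458e8 m/s, 1 eV = 1.602176634e-19 J.
First convert: E = 122.5 eV = 1.9627e-17 J.
Since p = E/c for a photon, p = 6.547e-26 kg·m/s.
So p ≈ 6.55e-26 kg·m/s.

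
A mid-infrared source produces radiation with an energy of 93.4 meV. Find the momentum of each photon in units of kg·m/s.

In SI units: E = 93.4 meV = 1.4964 × 10^-20 J.
Apply p = E/c: p = 4.992 × 10^-29 kg·m/s.
So p ≈ 4.99 × 10^-29 kg·m/s.

4.99 × 10^-29 kg·m/s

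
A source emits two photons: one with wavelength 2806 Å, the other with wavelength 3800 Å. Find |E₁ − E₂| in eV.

Using E = hc/λ: E₁ = 7.0793·10^-19 J, E₂ = 5.2275·10^-19 J.
|ΔE| = |7.0793·10^-19 − 5.2275·10^-19| = 1.85·10^-19 J = 1.16 eV.

1.16 eV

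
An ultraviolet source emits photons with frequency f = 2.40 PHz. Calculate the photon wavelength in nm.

125 nm

First convert: f = 2.40 PHz = 2.40e15 Hz.
For a photon λ = c/f, so λ = 1.249e-7 m.
Converting to nm: λ = 124.9 nm ≈ 125 nm.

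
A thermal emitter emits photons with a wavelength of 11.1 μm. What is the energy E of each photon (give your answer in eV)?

0.112 eV

Use h = 6.62607015e-34 J·s, c = 2.99792458e8 m/s, 1 eV = 1.602176634e-19 J.
First convert: λ = 11.1 μm = 1.11e-5 m.
Since E = hc/λ for a photon, E = 1.790e-20 J.
Converting to eV: E = 0.1117 eV ≈ 0.112 eV.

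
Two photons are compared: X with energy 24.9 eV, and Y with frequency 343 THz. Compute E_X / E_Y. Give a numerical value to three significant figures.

17.6

E_X = 3.989e-18 J (from energy = 24.9 eV, via E given directly).
E_Y = 2.273e-19 J (from frequency = 343 THz, via E = hf).
Ratio = 3.989e-18 / 2.273e-19 = 17.6.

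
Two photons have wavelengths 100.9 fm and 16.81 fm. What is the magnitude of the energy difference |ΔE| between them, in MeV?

61.5 MeV

Using E = hc/λ: E₁ = 1.9687e-12 J, E₂ = 1.1817e-11 J.
|ΔE| = |1.9687e-12 − 1.1817e-11| = 9.85e-12 J = 61.5 MeV.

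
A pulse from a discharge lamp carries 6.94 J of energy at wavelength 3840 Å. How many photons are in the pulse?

1.34·10^19 photons

Per-photon energy: E = 5.173·10^-19 J (from wavelength = 3840 Å).
N = E_total / E_photon = 6.94 J / 5.173·10^-19 J = 1.34·10^19.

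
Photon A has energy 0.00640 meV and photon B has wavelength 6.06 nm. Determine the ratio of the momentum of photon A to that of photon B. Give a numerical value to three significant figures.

p_A = 3.420 × 10^-33 kg·m/s (from energy = 0.00640 meV, via p = E/c).
p_B = 1.093 × 10^-25 kg·m/s (from wavelength = 6.06 nm, via p = h/λ).
Ratio = 3.420 × 10^-33 / 1.093 × 10^-25 = 3.13 × 10^-8.

3.13 × 10^-8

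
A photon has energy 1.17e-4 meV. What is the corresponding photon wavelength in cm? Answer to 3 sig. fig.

1060 cm

(h = 6.62607015e-34 J·s, c = 2.99792458e8 m/s, 1 eV = 1.602176634e-19 J.)
First convert: E = 1.17e-4 meV = 1.8745e-26 J.
Apply λ = hc/E: λ = 10.60 m.
Converting to cm: λ = 1060 cm ≈ 1060 cm.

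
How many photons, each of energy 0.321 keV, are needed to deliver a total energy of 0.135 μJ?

Per-photon energy: E = 5.143·10^-17 J (from energy = 0.321 keV).
N = E_total / E_photon = 1.35·10^-7 J / 5.143·10^-17 J = 2.62·10^9.

2.62·10^9 photons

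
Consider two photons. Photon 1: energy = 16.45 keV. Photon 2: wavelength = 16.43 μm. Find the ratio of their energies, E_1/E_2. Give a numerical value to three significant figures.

2.18 × 10^5

E_1 = 2.636 × 10^-15 J (from energy = 16.45 keV, via E given directly).
E_2 = 1.209 × 10^-20 J (from wavelength = 16.43 μm, via E = hc/λ).
Ratio = 2.636 × 10^-15 / 1.209 × 10^-20 = 2.18 × 10^5.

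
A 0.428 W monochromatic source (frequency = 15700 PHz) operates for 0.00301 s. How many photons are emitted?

Total energy: E_total = P·t = 0.428 × 0.00301 = 0.001288 J.
Per-photon energy: E = 1.040·10^-14 J.
N = E_total / E_photon = 1.24·10^11.

1.24·10^11 photons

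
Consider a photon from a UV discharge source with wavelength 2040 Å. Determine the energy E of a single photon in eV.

6.08 eV

Take h = 6.62607015·10^-34 J·s, c = 2.99792458·10^8 m/s, 1 eV = 1.602176634·10^-19 J.
In SI units: λ = 2040 Å = 2.04·10^-7 m.
The photon relation is E = hc/λ, giving E = 9.737·10^-19 J.
Converting to eV: E = 6.078 eV ≈ 6.08 eV.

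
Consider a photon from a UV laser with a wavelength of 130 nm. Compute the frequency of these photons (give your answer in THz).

In SI units: λ = 130 nm = 1.30 × 10^-7 m.
For a photon f = c/λ, so f = 2.306 × 10^15 Hz.
Converting to THz: f = 2306 THz ≈ 2310 THz.

2310 THz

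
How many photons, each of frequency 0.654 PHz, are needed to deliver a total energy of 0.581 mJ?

Per-photon energy: E = 4.333 × 10^-19 J (from frequency = 0.654 PHz).
N = E_total / E_photon = 5.81 × 10^-4 J / 4.333 × 10^-19 J = 1.34 × 10^15.

1.34 × 10^15 photons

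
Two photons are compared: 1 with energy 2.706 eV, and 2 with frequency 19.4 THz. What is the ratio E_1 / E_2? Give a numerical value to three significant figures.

33.7

E_1 = 4.335e-19 J (from energy = 2.706 eV, via E given directly).
E_2 = 1.285e-20 J (from frequency = 19.4 THz, via E = hf).
Ratio = 4.335e-19 / 1.285e-20 = 33.7.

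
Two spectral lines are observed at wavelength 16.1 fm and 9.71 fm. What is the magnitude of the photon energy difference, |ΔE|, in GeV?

Using E = hc/λ: E₁ = 1.234e-11 J, E₂ = 2.046e-11 J.
|ΔE| = |1.234e-11 − 2.046e-11| = 8.12e-12 J = 0.0507 GeV.

0.0507 GeV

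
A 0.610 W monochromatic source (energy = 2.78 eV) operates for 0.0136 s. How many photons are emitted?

Total energy: E_total = P·t = 0.610 × 0.0136 = 0.008296 J.
Per-photon energy: E = 4.454e-19 J.
N = E_total / E_photon = 1.86e16.

1.86e16 photons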